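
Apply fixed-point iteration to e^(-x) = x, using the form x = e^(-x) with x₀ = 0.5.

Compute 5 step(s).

Equation: e^(-x) = x
Fixed-point form: x = e^(-x)
x₀ = 0.5

x_1 = g(0.500000) = 0.606531
x_2 = g(0.606531) = 0.545239
x_3 = g(0.545239) = 0.579703
x_4 = g(0.579703) = 0.560065
x_5 = g(0.560065) = 0.571172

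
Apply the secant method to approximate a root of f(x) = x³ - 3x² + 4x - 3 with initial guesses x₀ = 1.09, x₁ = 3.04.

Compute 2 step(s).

f(x) = x³ - 3x² + 4x - 3
x₀ = 1.09, x₁ = 3.04

Secant formula: x_{n+1} = x_n - f(x_n)(x_n - x_{n-1})/(f(x_n) - f(x_{n-1}))

Iteration 1:
  f(1.090000) = -0.909271
  f(3.040000) = 9.529664
  x_2 = 3.040000 - 9.529664×(3.040000 - 1.090000)/(9.529664 - (-0.909271))
       = 1.259852
Iteration 2:
  f(3.040000) = 9.529664
  f(1.259852) = -0.722601
  x_3 = 1.259852 - (-0.722601)×(1.259852 - 3.040000)/(-0.722601 - 9.529664)
       = 1.385321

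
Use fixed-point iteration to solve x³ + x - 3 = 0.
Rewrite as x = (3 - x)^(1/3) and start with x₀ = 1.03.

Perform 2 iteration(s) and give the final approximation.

Equation: x³ + x - 3 = 0
Fixed-point form: x = (3 - x)^(1/3)
x₀ = 1.03

x_1 = g(1.030000) = 1.253590
x_2 = g(1.253590) = 1.204247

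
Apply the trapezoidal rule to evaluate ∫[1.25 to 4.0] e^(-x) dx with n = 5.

f(x) = e^(-x)
a = 1.25, b = 4.0, n = 5
h = (b - a)/n = 0.550000

Trapezoidal rule: (h/2)[f(x₀) + 2f(x₁) + 2f(x₂) + ... + f(xₙ)]

x_0 = 1.2500, f(x_0) = 0.286505, coefficient = 1
x_1 = 1.8000, f(x_1) = 0.165299, coefficient = 2
x_2 = 2.3500, f(x_2) = 0.095369, coefficient = 2
x_3 = 2.9000, f(x_3) = 0.055023, coefficient = 2
x_4 = 3.4500, f(x_4) = 0.031746, coefficient = 2
x_5 = 4.0000, f(x_5) = 0.018316, coefficient = 1

I ≈ (0.550000/2) × 0.999694 = 0.274916
Exact value: 0.268189
Error: 0.006727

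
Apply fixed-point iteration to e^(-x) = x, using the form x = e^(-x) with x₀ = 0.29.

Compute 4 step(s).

Equation: e^(-x) = x
Fixed-point form: x = e^(-x)
x₀ = 0.29

x_1 = g(0.290000) = 0.748264
x_2 = g(0.748264) = 0.473187
x_3 = g(0.473187) = 0.623013
x_4 = g(0.623013) = 0.536326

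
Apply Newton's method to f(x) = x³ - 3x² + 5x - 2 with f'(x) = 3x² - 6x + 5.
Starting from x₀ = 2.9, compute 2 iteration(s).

f(x) = x³ - 3x² + 5x - 2
f'(x) = 3x² - 6x + 5
x₀ = 2.9

Newton-Raphson formula: x_{n+1} = x_n - f(x_n)/f'(x_n)

Iteration 1:
  f(2.900000) = 11.659000
  f'(2.900000) = 12.830000
  x_1 = 2.900000 - 11.659000/12.830000 = 1.991270
Iteration 2:
  f(1.991270) = 3.956580
  f'(1.991270) = 4.947851
  x_2 = 1.991270 - 3.956580/4.947851 = 1.191614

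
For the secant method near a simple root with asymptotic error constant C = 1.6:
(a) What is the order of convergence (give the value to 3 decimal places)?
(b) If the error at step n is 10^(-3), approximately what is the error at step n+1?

(a) Secant method has superlinear convergence with order φ = (1+√5)/2 ≈ 1.618.
    This means |e_{n+1}| ≈ C|e_n|^1.618.

(b) With |e_n| = 10^(-3) and C = 1.6:
    |e_{n+1}| ≈ 1.6 × (10^(-3))^1.618 = 1.6 × 10^(-4.85)

(a) ≈ 1.618 (golden ratio); (b) |e_{n+1}| ≈ 2.239e-05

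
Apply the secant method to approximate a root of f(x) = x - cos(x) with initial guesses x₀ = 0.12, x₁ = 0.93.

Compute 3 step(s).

f(x) = x - cos(x)
x₀ = 0.12, x₁ = 0.93

Secant formula: x_{n+1} = x_n - f(x_n)(x_n - x_{n-1})/(f(x_n) - f(x_{n-1}))

Iteration 1:
  f(0.120000) = -0.872809
  f(0.930000) = 0.332166
  x_2 = 0.930000 - 0.332166×(0.930000 - 0.120000)/(0.332166 - (-0.872809))
       = 0.706714
Iteration 2:
  f(0.930000) = 0.332166
  f(0.706714) = -0.053786
  x_3 = 0.706714 - (-0.053786)×(0.706714 - 0.930000)/(-0.053786 - 0.332166)
       = 0.737831
Iteration 3:
  f(0.706714) = -0.053786
  f(0.737831) = -0.002099
  x_4 = 0.737831 - (-0.002099)×(0.737831 - 0.706714)/(-0.002099 - (-0.053786))
       = 0.739094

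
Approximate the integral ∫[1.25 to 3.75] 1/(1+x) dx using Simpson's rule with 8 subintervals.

f(x) = 1/(1+x)
a = 1.25, b = 3.75, n = 8
h = (b - a)/n = 0.312500

Simpson's rule: (h/3)[f(x₀) + 4f(x₁) + 2f(x₂) + ... + f(xₙ)]

x_0 = 1.2500, f(x_0) = 0.444444, coefficient = 1
x_1 = 1.5625, f(x_1) = 0.390244, coefficient = 4
x_2 = 1.8750, f(x_2) = 0.347826, coefficient = 2
x_3 = 2.1875, f(x_3) = 0.313725, coefficient = 4
x_4 = 2.5000, f(x_4) = 0.285714, coefficient = 2
x_5 = 2.8125, f(x_5) = 0.262295, coefficient = 4
x_6 = 3.1250, f(x_6) = 0.242424, coefficient = 2
x_7 = 3.4375, f(x_7) = 0.225352, coefficient = 4
x_8 = 3.7500, f(x_8) = 0.210526, coefficient = 1

I ≈ (0.312500/3) × 7.173366 = 0.747226
Exact value: 0.747214
Error: 0.000011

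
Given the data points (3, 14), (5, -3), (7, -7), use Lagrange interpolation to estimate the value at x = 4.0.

Lagrange interpolation formula:
P(x) = Σ yᵢ × Lᵢ(x)
where Lᵢ(x) = Π_{j≠i} (x - xⱼ)/(xᵢ - xⱼ)

L_0(4.0) = (4.0 - 5)/(3 - 5) × (4.0 - 7)/(3 - 7) = 0.375000
L_1(4.0) = (4.0 - 3)/(5 - 3) × (4.0 - 7)/(5 - 7) = 0.750000
L_2(4.0) = (4.0 - 3)/(7 - 3) × (4.0 - 5)/(7 - 5) = -0.125000

P(4.0) = 14×L_0(4.0) + (-3)×L_1(4.0) + (-7)×L_2(4.0)
P(4.0) = 3.875000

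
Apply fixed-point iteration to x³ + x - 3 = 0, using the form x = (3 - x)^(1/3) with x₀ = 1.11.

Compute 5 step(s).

Equation: x³ + x - 3 = 0
Fixed-point form: x = (3 - x)^(1/3)
x₀ = 1.11

x_1 = g(1.110000) = 1.236386
x_2 = g(1.236386) = 1.208188
x_3 = g(1.208188) = 1.214593
x_4 = g(1.214593) = 1.213144
x_5 = g(1.213144) = 1.213472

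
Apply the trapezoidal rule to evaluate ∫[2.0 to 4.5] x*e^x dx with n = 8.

f(x) = x*e^x
a = 2.0, b = 4.5, n = 8
h = (b - a)/n = 0.312500

Trapezoidal rule: (h/2)[f(x₀) + 2f(x₁) + 2f(x₂) + ... + f(xₙ)]

x_0 = 2.0000, f(x_0) = 14.778112, coefficient = 1
x_1 = 2.3125, f(x_1) = 23.355423, coefficient = 2
x_2 = 2.6250, f(x_2) = 36.237007, coefficient = 2
x_3 = 2.9375, f(x_3) = 55.426559, coefficient = 2
x_4 = 3.2500, f(x_4) = 83.818605, coefficient = 2
x_5 = 3.5625, f(x_5) = 125.582454, coefficient = 2
x_6 = 3.8750, f(x_6) = 186.707956, coefficient = 2
x_7 = 4.1875, f(x_7) = 275.780124, coefficient = 2
x_8 = 4.5000, f(x_8) = 405.077091, coefficient = 1

I ≈ (0.312500/2) × 1993.671458 = 311.511165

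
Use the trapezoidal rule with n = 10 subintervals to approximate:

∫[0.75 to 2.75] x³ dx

f(x) = x³
a = 0.75, b = 2.75, n = 10
h = (b - a)/n = 0.200000

Trapezoidal rule: (h/2)[f(x₀) + 2f(x₁) + 2f(x₂) + ... + f(xₙ)]

x_0 = 0.7500, f(x_0) = 0.421875, coefficient = 1
x_1 = 0.9500, f(x_1) = 0.857375, coefficient = 2
x_2 = 1.1500, f(x_2) = 1.520875, coefficient = 2
x_3 = 1.3500, f(x_3) = 2.460375, coefficient = 2
x_4 = 1.5500, f(x_4) = 3.723875, coefficient = 2
x_5 = 1.7500, f(x_5) = 5.359375, coefficient = 2
x_6 = 1.9500, f(x_6) = 7.414875, coefficient = 2
x_7 = 2.1500, f(x_7) = 9.938375, coefficient = 2
x_8 = 2.3500, f(x_8) = 12.977875, coefficient = 2
x_9 = 2.5500, f(x_9) = 16.581375, coefficient = 2
x_10 = 2.7500, f(x_10) = 20.796875, coefficient = 1

I ≈ (0.200000/2) × 142.887500 = 14.288750
Exact value: 14.218750
Error: 0.070000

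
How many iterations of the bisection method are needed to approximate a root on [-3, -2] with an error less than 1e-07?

We need (b-a)/2^n ≤ 1e-07
(-2 - (-3))/2^n ≤ 1e-07
1/2^n ≤ 1e-07
2^n ≥ 10000000
n ≥ log₂(10000000) = 23.25
n ≥ 24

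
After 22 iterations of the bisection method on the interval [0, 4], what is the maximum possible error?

Bisection error bound: |error| ≤ (b-a)/2^n
|error| ≤ (4 - 0)/2^22 = 4/2^22
|error| ≤ 0.0000009537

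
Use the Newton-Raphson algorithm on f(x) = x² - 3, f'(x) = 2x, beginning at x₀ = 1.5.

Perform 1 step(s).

f(x) = x² - 3
f'(x) = 2x
x₀ = 1.5

Newton-Raphson formula: x_{n+1} = x_n - f(x_n)/f'(x_n)

Iteration 1:
  f(1.500000) = -0.750000
  f'(1.500000) = 3.000000
  x_1 = 1.500000 - (-0.750000)/3.000000 = 1.750000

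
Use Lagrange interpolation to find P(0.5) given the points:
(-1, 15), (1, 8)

Lagrange interpolation formula:
P(x) = Σ yᵢ × Lᵢ(x)
where Lᵢ(x) = Π_{j≠i} (x - xⱼ)/(xᵢ - xⱼ)

L_0(0.5) = (0.5 - 1)/(-1 - 1) = 0.250000
L_1(0.5) = (0.5 - (-1))/(1 - (-1)) = 0.750000

P(0.5) = 15×L_0(0.5) + 8×L_1(0.5)
P(0.5) = 9.750000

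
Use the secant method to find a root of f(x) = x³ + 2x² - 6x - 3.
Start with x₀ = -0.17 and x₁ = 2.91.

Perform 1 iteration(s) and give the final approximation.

f(x) = x³ + 2x² - 6x - 3
x₀ = -0.17, x₁ = 2.91

Secant formula: x_{n+1} = x_n - f(x_n)(x_n - x_{n-1})/(f(x_n) - f(x_{n-1}))

Iteration 1:
  f(-0.170000) = -1.927113
  f(2.910000) = 21.118371
  x_2 = 2.910000 - 21.118371×(2.910000 - (-0.170000))/(21.118371 - (-1.927113))
       = 0.087556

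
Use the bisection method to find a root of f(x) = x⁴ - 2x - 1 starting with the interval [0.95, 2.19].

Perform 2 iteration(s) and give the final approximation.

f(x) = x⁴ - 2x - 1
Initial interval: [0.95, 2.19]

Iteration 1:
  c_1 = (0.950000 + 2.190000)/2 = 1.570000
  f(c_1) = f(1.570000) = 1.935732
  f(a) × f(c) < 0, new interval: [0.950000, 1.570000]
Iteration 2:
  c_2 = (0.950000 + 1.570000)/2 = 1.260000
  f(c_2) = f(1.260000) = -0.999526
  f(a) × f(c) ≥ 0, new interval: [1.260000, 1.570000]

After 2 iteration(s), the approximation is c_2 = 1.260000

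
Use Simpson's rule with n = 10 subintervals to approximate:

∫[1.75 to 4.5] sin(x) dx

f(x) = sin(x)
a = 1.75, b = 4.5, n = 10
h = (b - a)/n = 0.275000

Simpson's rule: (h/3)[f(x₀) + 4f(x₁) + 2f(x₂) + ... + f(xₙ)]

x_0 = 1.7500, f(x_0) = 0.983986, coefficient = 1
x_1 = 2.0250, f(x_1) = 0.898611, coefficient = 4
x_2 = 2.3000, f(x_2) = 0.745705, coefficient = 2
x_3 = 2.5750, f(x_3) = 0.536760, coefficient = 4
x_4 = 2.8500, f(x_4) = 0.287478, coefficient = 2
x_5 = 3.1250, f(x_5) = 0.016592, coefficient = 4
x_6 = 3.4000, f(x_6) = -0.255541, coefficient = 2
x_7 = 3.6750, f(x_7) = -0.508470, coefficient = 4
x_8 = 3.9500, f(x_8) = -0.723188, coefficient = 2
x_9 = 4.2250, f(x_9) = -0.883559, coefficient = 4
x_10 = 4.5000, f(x_10) = -0.977530, coefficient = 1

I ≈ (0.275000/3) × 0.355099 = 0.032551
Exact value: 0.032550
Error: 0.000001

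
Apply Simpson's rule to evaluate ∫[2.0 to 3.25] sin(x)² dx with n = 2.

f(x) = sin(x)²
a = 2.0, b = 3.25, n = 2
h = (b - a)/n = 0.625000

Simpson's rule: (h/3)[f(x₀) + 4f(x₁) + 2f(x₂) + ... + f(xₙ)]

x_0 = 2.0000, f(x_0) = 0.826822, coefficient = 1
x_1 = 2.6250, f(x_1) = 0.243957, coefficient = 4
x_2 = 3.2500, f(x_2) = 0.011706, coefficient = 1

I ≈ (0.625000/3) × 1.814357 = 0.377991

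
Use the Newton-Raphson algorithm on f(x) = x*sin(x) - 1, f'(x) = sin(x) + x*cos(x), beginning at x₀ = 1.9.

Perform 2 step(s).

f(x) = x*sin(x) - 1
f'(x) = sin(x) + x*cos(x)
x₀ = 1.9

Newton-Raphson formula: x_{n+1} = x_n - f(x_n)/f'(x_n)

Iteration 1:
  f(1.900000) = 0.797970
  f'(1.900000) = 0.332050
  x_1 = 1.900000 - 0.797970/0.332050 = -0.503163
Iteration 2:
  f(-0.503163) = -0.757375
  f'(-0.503163) = -0.923001
  x_2 = -0.503163 - (-0.757375)/(-0.923001) = -1.323720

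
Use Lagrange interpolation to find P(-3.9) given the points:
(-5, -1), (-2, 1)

Lagrange interpolation formula:
P(x) = Σ yᵢ × Lᵢ(x)
where Lᵢ(x) = Π_{j≠i} (x - xⱼ)/(xᵢ - xⱼ)

L_0(-3.9) = (-3.9 - (-2))/(-5 - (-2)) = 0.633333
L_1(-3.9) = (-3.9 - (-5))/(-2 - (-5)) = 0.366667

P(-3.9) = (-1)×L_0(-3.9) + 1×L_1(-3.9)
P(-3.9) = -0.266667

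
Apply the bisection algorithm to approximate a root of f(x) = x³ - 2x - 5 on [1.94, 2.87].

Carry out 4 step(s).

f(x) = x³ - 2x - 5
Initial interval: [1.94, 2.87]

Iteration 1:
  c_1 = (1.940000 + 2.870000)/2 = 2.405000
  f(c_1) = f(2.405000) = 4.100580
  f(a) × f(c) < 0, new interval: [1.940000, 2.405000]
Iteration 2:
  c_2 = (1.940000 + 2.405000)/2 = 2.172500
  f(c_2) = f(2.172500) = 0.908670
  f(a) × f(c) < 0, new interval: [1.940000, 2.172500]
Iteration 3:
  c_3 = (1.940000 + 2.172500)/2 = 2.056250
  f(c_3) = f(2.056250) = -0.418338
  f(a) × f(c) ≥ 0, new interval: [2.056250, 2.172500]
Iteration 4:
  c_4 = (2.056250 + 2.172500)/2 = 2.114375
  f(c_4) = f(2.114375) = 0.223736
  f(a) × f(c) < 0, new interval: [2.056250, 2.114375]

After 4 iteration(s), the approximation is c_4 = 2.114375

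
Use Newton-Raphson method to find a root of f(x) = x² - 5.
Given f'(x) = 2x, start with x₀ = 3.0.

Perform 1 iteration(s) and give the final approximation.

f(x) = x² - 5
f'(x) = 2x
x₀ = 3.0

Newton-Raphson formula: x_{n+1} = x_n - f(x_n)/f'(x_n)

Iteration 1:
  f(3.000000) = 4.000000
  f'(3.000000) = 6.000000
  x_1 = 3.000000 - 4.000000/6.000000 = 2.333333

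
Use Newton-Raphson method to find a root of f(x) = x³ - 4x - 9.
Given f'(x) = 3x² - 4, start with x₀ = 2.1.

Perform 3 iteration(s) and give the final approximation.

f(x) = x³ - 4x - 9
f'(x) = 3x² - 4
x₀ = 2.1

Newton-Raphson formula: x_{n+1} = x_n - f(x_n)/f'(x_n)

Iteration 1:
  f(2.100000) = -8.139000
  f'(2.100000) = 9.230000
  x_1 = 2.100000 - (-8.139000)/9.230000 = 2.981798
Iteration 2:
  f(2.981798) = 5.584341
  f'(2.981798) = 22.673367
  x_2 = 2.981798 - 5.584341/22.673367 = 2.735503
Iteration 3:
  f(2.735503) = 0.527699
  f'(2.735503) = 18.448935
  x_3 = 2.735503 - 0.527699/18.448935 = 2.706900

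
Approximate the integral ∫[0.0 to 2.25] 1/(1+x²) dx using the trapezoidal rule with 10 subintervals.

f(x) = 1/(1+x²)
a = 0.0, b = 2.25, n = 10
h = (b - a)/n = 0.225000

Trapezoidal rule: (h/2)[f(x₀) + 2f(x₁) + 2f(x₂) + ... + f(xₙ)]

x_0 = 0.0000, f(x_0) = 1.000000, coefficient = 1
x_1 = 0.2250, f(x_1) = 0.951814, coefficient = 2
x_2 = 0.4500, f(x_2) = 0.831601, coefficient = 2
x_3 = 0.6750, f(x_3) = 0.686990, coefficient = 2
x_4 = 0.9000, f(x_4) = 0.552486, coefficient = 2
x_5 = 1.1250, f(x_5) = 0.441379, coefficient = 2
x_6 = 1.3500, f(x_6) = 0.354296, coefficient = 2
x_7 = 1.5750, f(x_7) = 0.287305, coefficient = 2
x_8 = 1.8000, f(x_8) = 0.235849, coefficient = 2
x_9 = 2.0250, f(x_9) = 0.196054, coefficient = 2
x_10 = 2.2500, f(x_10) = 0.164948, coefficient = 1

I ≈ (0.225000/2) × 10.240498 = 1.152056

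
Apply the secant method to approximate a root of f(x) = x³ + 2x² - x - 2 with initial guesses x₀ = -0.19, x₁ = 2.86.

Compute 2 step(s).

f(x) = x³ + 2x² - x - 2
x₀ = -0.19, x₁ = 2.86

Secant formula: x_{n+1} = x_n - f(x_n)(x_n - x_{n-1})/(f(x_n) - f(x_{n-1}))

Iteration 1:
  f(-0.190000) = -1.744659
  f(2.860000) = 34.892856
  x_2 = 2.860000 - 34.892856×(2.860000 - (-0.190000))/(34.892856 - (-1.744659))
       = -0.044761
Iteration 2:
  f(2.860000) = 34.892856
  f(-0.044761) = -1.951322
  x_3 = -0.044761 - (-1.951322)×(-0.044761 - 2.860000)/(-1.951322 - 34.892856)
       = 0.109080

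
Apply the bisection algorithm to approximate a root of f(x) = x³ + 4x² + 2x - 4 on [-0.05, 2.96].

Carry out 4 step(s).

f(x) = x³ + 4x² + 2x - 4
Initial interval: [-0.05, 2.96]

Iteration 1:
  c_1 = (-0.050000 + 2.960000)/2 = 1.455000
  f(c_1) = f(1.455000) = 10.458371
  f(a) × f(c) < 0, new interval: [-0.050000, 1.455000]
Iteration 2:
  c_2 = (-0.050000 + 1.455000)/2 = 0.702500
  f(c_2) = f(0.702500) = -0.274287
  f(a) × f(c) ≥ 0, new interval: [0.702500, 1.455000]
Iteration 3:
  c_3 = (0.702500 + 1.455000)/2 = 1.078750
  f(c_3) = f(1.078750) = 4.067649
  f(a) × f(c) < 0, new interval: [0.702500, 1.078750]
Iteration 4:
  c_4 = (0.702500 + 1.078750)/2 = 0.890625
  f(c_4) = f(0.890625) = 1.660557
  f(a) × f(c) < 0, new interval: [0.702500, 0.890625]

After 4 iteration(s), the approximation is c_4 = 0.890625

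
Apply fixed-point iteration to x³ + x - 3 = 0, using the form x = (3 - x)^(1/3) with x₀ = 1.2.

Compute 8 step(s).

Equation: x³ + x - 3 = 0
Fixed-point form: x = (3 - x)^(1/3)
x₀ = 1.2

x_1 = g(1.200000) = 1.216440
x_2 = g(1.216440) = 1.212726
x_3 = g(1.212726) = 1.213567
x_4 = g(1.213567) = 1.213377
x_5 = g(1.213377) = 1.213420
x_6 = g(1.213420) = 1.213410
x_7 = g(1.213410) = 1.213412
x_8 = g(1.213412) = 1.213412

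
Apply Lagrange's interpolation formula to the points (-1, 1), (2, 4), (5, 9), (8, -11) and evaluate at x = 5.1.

Lagrange interpolation formula:
P(x) = Σ yᵢ × Lᵢ(x)
where Lᵢ(x) = Π_{j≠i} (x - xⱼ)/(xᵢ - xⱼ)

L_0(5.1) = (5.1 - 2)/(-1 - 2) × (5.1 - 5)/(-1 - 5) × (5.1 - 8)/(-1 - 8) = 0.005549
L_1(5.1) = (5.1 - (-1))/(2 - (-1)) × (5.1 - 5)/(2 - 5) × (5.1 - 8)/(2 - 8) = -0.032759
L_2(5.1) = (5.1 - (-1))/(5 - (-1)) × (5.1 - 2)/(5 - 2) × (5.1 - 8)/(5 - 8) = 1.015537
L_3(5.1) = (5.1 - (-1))/(8 - (-1)) × (5.1 - 2)/(8 - 2) × (5.1 - 5)/(8 - 5) = 0.011673

P(5.1) = 1×L_0(5.1) + 4×L_1(5.1) + 9×L_2(5.1) + (-11)×L_3(5.1)
P(5.1) = 8.885944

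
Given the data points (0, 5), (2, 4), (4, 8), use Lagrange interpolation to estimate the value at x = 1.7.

Lagrange interpolation formula:
P(x) = Σ yᵢ × Lᵢ(x)
where Lᵢ(x) = Π_{j≠i} (x - xⱼ)/(xᵢ - xⱼ)

L_0(1.7) = (1.7 - 2)/(0 - 2) × (1.7 - 4)/(0 - 4) = 0.086250
L_1(1.7) = (1.7 - 0)/(2 - 0) × (1.7 - 4)/(2 - 4) = 0.977500
L_2(1.7) = (1.7 - 0)/(4 - 0) × (1.7 - 2)/(4 - 2) = -0.063750

P(1.7) = 5×L_0(1.7) + 4×L_1(1.7) + 8×L_2(1.7)
P(1.7) = 3.831250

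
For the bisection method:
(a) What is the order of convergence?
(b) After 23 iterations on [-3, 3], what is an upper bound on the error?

(a) Bisection has linear (order 1) convergence; the error is halved each step.

(b) Error bound = (b-a)/2^n = (3 - (-3))/2^{23}
    = 6/2^{23}

(a) 1 (linear); (b) error ≤ 7.15e-07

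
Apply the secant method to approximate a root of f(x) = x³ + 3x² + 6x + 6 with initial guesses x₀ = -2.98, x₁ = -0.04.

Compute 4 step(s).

f(x) = x³ + 3x² + 6x + 6
x₀ = -2.98, x₁ = -0.04

Secant formula: x_{n+1} = x_n - f(x_n)(x_n - x_{n-1})/(f(x_n) - f(x_{n-1}))

Iteration 1:
  f(-2.980000) = -11.702392
  f(-0.040000) = 5.764736
  x_2 = -0.040000 - 5.764736×(-0.040000 - (-2.980000))/(5.764736 - (-11.702392))
       = -1.010298
Iteration 2:
  f(-0.040000) = 5.764736
  f(-1.010298) = 1.969104
  x_3 = -1.010298 - 1.969104×(-1.010298 - (-0.040000))/(1.969104 - 5.764736)
       = -1.513671
Iteration 3:
  f(-1.010298) = 1.969104
  f(-1.513671) = 0.323450
  x_4 = -1.513671 - 0.323450×(-1.513671 - (-1.010298))/(0.323450 - 1.969104)
       = -1.612608
Iteration 4:
  f(-1.513671) = 0.323450
  f(-1.612608) = -0.067729
  x_5 = -1.612608 - (-0.067729)×(-1.612608 - (-1.513671))/(-0.067729 - 0.323450)
       = -1.595478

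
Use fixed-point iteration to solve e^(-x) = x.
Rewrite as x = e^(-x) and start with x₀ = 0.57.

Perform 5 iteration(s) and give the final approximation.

Equation: e^(-x) = x
Fixed-point form: x = e^(-x)
x₀ = 0.57

x_1 = g(0.570000) = 0.565525
x_2 = g(0.565525) = 0.568062
x_3 = g(0.568062) = 0.566623
x_4 = g(0.566623) = 0.567439
x_5 = g(0.567439) = 0.566976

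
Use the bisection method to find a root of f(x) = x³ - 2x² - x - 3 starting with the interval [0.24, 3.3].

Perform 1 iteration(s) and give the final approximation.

f(x) = x³ - 2x² - x - 3
Initial interval: [0.24, 3.3]

Iteration 1:
  c_1 = (0.240000 + 3.300000)/2 = 1.770000
  f(c_1) = f(1.770000) = -5.490567
  f(a) × f(c) ≥ 0, new interval: [1.770000, 3.300000]

After 1 iteration(s), the approximation is c_1 = 1.770000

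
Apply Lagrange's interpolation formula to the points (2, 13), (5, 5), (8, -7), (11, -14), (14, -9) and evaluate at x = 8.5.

Lagrange interpolation formula:
P(x) = Σ yᵢ × Lᵢ(x)
where Lᵢ(x) = Π_{j≠i} (x - xⱼ)/(xᵢ - xⱼ)

L_0(8.5) = (8.5 - 5)/(2 - 5) × (8.5 - 8)/(2 - 8) × (8.5 - 11)/(2 - 11) × (8.5 - 14)/(2 - 14) = 0.012378
L_1(8.5) = (8.5 - 2)/(5 - 2) × (8.5 - 8)/(5 - 8) × (8.5 - 11)/(5 - 11) × (8.5 - 14)/(5 - 14) = -0.091950
L_2(8.5) = (8.5 - 2)/(8 - 2) × (8.5 - 5)/(8 - 5) × (8.5 - 11)/(8 - 11) × (8.5 - 14)/(8 - 14) = 0.965471
L_3(8.5) = (8.5 - 2)/(11 - 2) × (8.5 - 5)/(11 - 5) × (8.5 - 8)/(11 - 8) × (8.5 - 14)/(11 - 14) = 0.128729
L_4(8.5) = (8.5 - 2)/(14 - 2) × (8.5 - 5)/(14 - 5) × (8.5 - 8)/(14 - 8) × (8.5 - 11)/(14 - 11) = -0.014628

P(8.5) = 13×L_0(8.5) + 5×L_1(8.5) + (-7)×L_2(8.5) + (-14)×L_3(8.5) + (-9)×L_4(8.5)
P(8.5) = -8.727688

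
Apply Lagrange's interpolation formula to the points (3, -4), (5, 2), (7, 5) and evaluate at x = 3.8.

Lagrange interpolation formula:
P(x) = Σ yᵢ × Lᵢ(x)
where Lᵢ(x) = Π_{j≠i} (x - xⱼ)/(xᵢ - xⱼ)

L_0(3.8) = (3.8 - 5)/(3 - 5) × (3.8 - 7)/(3 - 7) = 0.480000
L_1(3.8) = (3.8 - 3)/(5 - 3) × (3.8 - 7)/(5 - 7) = 0.640000
L_2(3.8) = (3.8 - 3)/(7 - 3) × (3.8 - 5)/(7 - 5) = -0.120000

P(3.8) = (-4)×L_0(3.8) + 2×L_1(3.8) + 5×L_2(3.8)
P(3.8) = -1.240000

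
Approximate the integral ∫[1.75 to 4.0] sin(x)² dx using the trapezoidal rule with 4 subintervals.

f(x) = sin(x)²
a = 1.75, b = 4.0, n = 4
h = (b - a)/n = 0.562500

Trapezoidal rule: (h/2)[f(x₀) + 2f(x₁) + 2f(x₂) + ... + f(xₙ)]

x_0 = 1.7500, f(x_0) = 0.968228, coefficient = 1
x_1 = 2.3125, f(x_1) = 0.543639, coefficient = 2
x_2 = 2.8750, f(x_2) = 0.069404, coefficient = 2
x_3 = 3.4375, f(x_3) = 0.085035, coefficient = 2
x_4 = 4.0000, f(x_4) = 0.572750, coefficient = 1

I ≈ (0.562500/2) × 2.937134 = 0.826069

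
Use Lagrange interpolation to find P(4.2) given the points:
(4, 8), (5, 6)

Lagrange interpolation formula:
P(x) = Σ yᵢ × Lᵢ(x)
where Lᵢ(x) = Π_{j≠i} (x - xⱼ)/(xᵢ - xⱼ)

L_0(4.2) = (4.2 - 5)/(4 - 5) = 0.800000
L_1(4.2) = (4.2 - 4)/(5 - 4) = 0.200000

P(4.2) = 8×L_0(4.2) + 6×L_1(4.2)
P(4.2) = 7.600000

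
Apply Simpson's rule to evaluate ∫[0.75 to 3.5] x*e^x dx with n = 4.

f(x) = x*e^x
a = 0.75, b = 3.5, n = 4
h = (b - a)/n = 0.687500

Simpson's rule: (h/3)[f(x₀) + 4f(x₁) + 2f(x₂) + ... + f(xₙ)]

x_0 = 0.7500, f(x_0) = 1.587750, coefficient = 1
x_1 = 1.4375, f(x_1) = 6.052101, coefficient = 4
x_2 = 2.1250, f(x_2) = 17.792407, coefficient = 2
x_3 = 2.8125, f(x_3) = 46.832330, coefficient = 4
x_4 = 3.5000, f(x_4) = 115.904082, coefficient = 1

I ≈ (0.687500/3) × 364.614369 = 83.557460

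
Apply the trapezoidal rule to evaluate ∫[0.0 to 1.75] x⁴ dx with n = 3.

f(x) = x⁴
a = 0.0, b = 1.75, n = 3
h = (b - a)/n = 0.583333

Trapezoidal rule: (h/2)[f(x₀) + 2f(x₁) + 2f(x₂) + ... + f(xₙ)]

x_0 = 0.0000, f(x_0) = 0.000000, coefficient = 1
x_1 = 0.5833, f(x_1) = 0.115789, coefficient = 2
x_2 = 1.1667, f(x_2) = 1.852623, coefficient = 2
x_3 = 1.7500, f(x_3) = 9.378906, coefficient = 1

I ≈ (0.583333/2) × 13.315731 = 3.883755
Exact value: 3.282617
Error: 0.601138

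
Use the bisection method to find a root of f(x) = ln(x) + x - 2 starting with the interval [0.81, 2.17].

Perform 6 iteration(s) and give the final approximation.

f(x) = ln(x) + x - 2
Initial interval: [0.81, 2.17]

Iteration 1:
  c_1 = (0.810000 + 2.170000)/2 = 1.490000
  f(c_1) = f(1.490000) = -0.111224
  f(a) × f(c) ≥ 0, new interval: [1.490000, 2.170000]
Iteration 2:
  c_2 = (1.490000 + 2.170000)/2 = 1.830000
  f(c_2) = f(1.830000) = 0.434316
  f(a) × f(c) < 0, new interval: [1.490000, 1.830000]
Iteration 3:
  c_3 = (1.490000 + 1.830000)/2 = 1.660000
  f(c_3) = f(1.660000) = 0.166818
  f(a) × f(c) < 0, new interval: [1.490000, 1.660000]
Iteration 4:
  c_4 = (1.490000 + 1.660000)/2 = 1.575000
  f(c_4) = f(1.575000) = 0.029255
  f(a) × f(c) < 0, new interval: [1.490000, 1.575000]
Iteration 5:
  c_5 = (1.490000 + 1.575000)/2 = 1.532500
  f(c_5) = f(1.532500) = -0.040600
  f(a) × f(c) ≥ 0, new interval: [1.532500, 1.575000]
Iteration 6:
  c_6 = (1.532500 + 1.575000)/2 = 1.553750
  f(c_6) = f(1.553750) = -0.005579
  f(a) × f(c) ≥ 0, new interval: [1.553750, 1.575000]

After 6 iteration(s), the approximation is c_6 = 1.553750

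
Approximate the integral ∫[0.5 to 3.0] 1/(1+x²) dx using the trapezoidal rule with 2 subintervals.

f(x) = 1/(1+x²)
a = 0.5, b = 3.0, n = 2
h = (b - a)/n = 1.250000

Trapezoidal rule: (h/2)[f(x₀) + 2f(x₁) + 2f(x₂) + ... + f(xₙ)]

x_0 = 0.5000, f(x_0) = 0.800000, coefficient = 1
x_1 = 1.7500, f(x_1) = 0.246154, coefficient = 2
x_2 = 3.0000, f(x_2) = 0.100000, coefficient = 1

I ≈ (1.250000/2) × 1.392308 = 0.870192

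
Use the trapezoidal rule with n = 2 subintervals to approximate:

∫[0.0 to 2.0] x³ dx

f(x) = x³
a = 0.0, b = 2.0, n = 2
h = (b - a)/n = 1.000000

Trapezoidal rule: (h/2)[f(x₀) + 2f(x₁) + 2f(x₂) + ... + f(xₙ)]

x_0 = 0.0000, f(x_0) = 0.000000, coefficient = 1
x_1 = 1.0000, f(x_1) = 1.000000, coefficient = 2
x_2 = 2.0000, f(x_2) = 8.000000, coefficient = 1

I ≈ (1.000000/2) × 10.000000 = 5.000000
Exact value: 4.000000
Error: 1.000000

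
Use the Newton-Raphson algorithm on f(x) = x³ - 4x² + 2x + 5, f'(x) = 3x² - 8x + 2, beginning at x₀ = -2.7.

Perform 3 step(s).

f(x) = x³ - 4x² + 2x + 5
f'(x) = 3x² - 8x + 2
x₀ = -2.7

Newton-Raphson formula: x_{n+1} = x_n - f(x_n)/f'(x_n)

Iteration 1:
  f(-2.700000) = -49.243000
  f'(-2.700000) = 45.470000
  x_1 = -2.700000 - (-49.243000)/45.470000 = -1.617022
Iteration 2:
  f(-1.617022) = -12.921214
  f'(-1.617022) = 22.780460
  x_2 = -1.617022 - (-12.921214)/22.780460 = -1.049816
Iteration 3:
  f(-1.049816) = -2.665106
  f'(-1.049816) = 13.704872
  x_3 = -1.049816 - (-2.665106)/13.704872 = -0.855352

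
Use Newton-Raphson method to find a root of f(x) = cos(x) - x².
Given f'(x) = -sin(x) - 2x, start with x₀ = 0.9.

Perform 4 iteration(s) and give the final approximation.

f(x) = cos(x) - x²
f'(x) = -sin(x) - 2x
x₀ = 0.9

Newton-Raphson formula: x_{n+1} = x_n - f(x_n)/f'(x_n)

Iteration 1:
  f(0.900000) = -0.188390
  f'(0.900000) = -2.583327
  x_1 = 0.900000 - (-0.188390)/(-2.583327) = 0.827075
Iteration 2:
  f(0.827075) = -0.007021
  f'(0.827075) = -2.390103
  x_2 = 0.827075 - (-0.007021)/(-2.390103) = 0.824137
Iteration 3:
  f(0.824137) = -0.000012
  f'(0.824137) = -2.382236
  x_3 = 0.824137 - (-0.000012)/(-2.382236) = 0.824132
Iteration 4:
  f(0.824132) = 0.000000
  f'(0.824132) = -2.382223
  x_4 = 0.824132 - 0.000000/(-2.382223) = 0.824132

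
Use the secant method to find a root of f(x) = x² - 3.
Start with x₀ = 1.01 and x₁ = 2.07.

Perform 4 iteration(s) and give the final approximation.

f(x) = x² - 3
x₀ = 1.01, x₁ = 2.07

Secant formula: x_{n+1} = x_n - f(x_n)(x_n - x_{n-1})/(f(x_n) - f(x_{n-1}))

Iteration 1:
  f(1.010000) = -1.979900
  f(2.070000) = 1.284900
  x_2 = 2.070000 - 1.284900×(2.070000 - 1.010000)/(1.284900 - (-1.979900))
       = 1.652825
Iteration 2:
  f(2.070000) = 1.284900
  f(1.652825) = -0.268171
  x_3 = 1.652825 - (-0.268171)×(1.652825 - 2.070000)/(-0.268171 - 1.284900)
       = 1.724859
Iteration 3:
  f(1.652825) = -0.268171
  f(1.724859) = -0.024862
  x_4 = 1.724859 - (-0.024862)×(1.724859 - 1.652825)/(-0.024862 - (-0.268171))
       = 1.732220
Iteration 4:
  f(1.724859) = -0.024862
  f(1.732220) = 0.000584
  x_5 = 1.732220 - 0.000584×(1.732220 - 1.724859)/(0.000584 - (-0.024862))
       = 1.732050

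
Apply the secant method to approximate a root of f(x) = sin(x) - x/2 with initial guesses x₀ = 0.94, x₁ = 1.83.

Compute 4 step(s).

f(x) = sin(x) - x/2
x₀ = 0.94, x₁ = 1.83

Secant formula: x_{n+1} = x_n - f(x_n)(x_n - x_{n-1})/(f(x_n) - f(x_{n-1}))

Iteration 1:
  f(0.940000) = 0.337558
  f(1.830000) = 0.051594
  x_2 = 1.830000 - 0.051594×(1.830000 - 0.940000)/(0.051594 - 0.337558)
       = 1.990576
Iteration 2:
  f(1.830000) = 0.051594
  f(1.990576) = -0.082110
  x_3 = 1.990576 - (-0.082110)×(1.990576 - 1.830000)/(-0.082110 - 0.051594)
       = 1.891964
Iteration 3:
  f(1.990576) = -0.082110
  f(1.891964) = 0.002885
  x_4 = 1.891964 - 0.002885×(1.891964 - 1.990576)/(0.002885 - (-0.082110))
       = 1.895312
Iteration 4:
  f(1.891964) = 0.002885
  f(1.895312) = 0.000149
  x_5 = 1.895312 - 0.000149×(1.895312 - 1.891964)/(0.000149 - 0.002885)
       = 1.895495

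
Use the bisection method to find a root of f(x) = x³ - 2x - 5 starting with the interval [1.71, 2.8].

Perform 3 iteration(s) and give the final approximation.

f(x) = x³ - 2x - 5
Initial interval: [1.71, 2.8]

Iteration 1:
  c_1 = (1.710000 + 2.800000)/2 = 2.255000
  f(c_1) = f(2.255000) = 1.956731
  f(a) × f(c) < 0, new interval: [1.710000, 2.255000]
Iteration 2:
  c_2 = (1.710000 + 2.255000)/2 = 1.982500
  f(c_2) = f(1.982500) = -1.173168
  f(a) × f(c) ≥ 0, new interval: [1.982500, 2.255000]
Iteration 3:
  c_3 = (1.982500 + 2.255000)/2 = 2.118750
  f(c_3) = f(2.118750) = 0.273784
  f(a) × f(c) < 0, new interval: [1.982500, 2.118750]

After 3 iteration(s), the approximation is c_3 = 2.118750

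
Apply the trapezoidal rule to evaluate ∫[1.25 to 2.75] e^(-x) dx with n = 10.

f(x) = e^(-x)
a = 1.25, b = 2.75, n = 10
h = (b - a)/n = 0.150000

Trapezoidal rule: (h/2)[f(x₀) + 2f(x₁) + 2f(x₂) + ... + f(xₙ)]

x_0 = 1.2500, f(x_0) = 0.286505, coefficient = 1
x_1 = 1.4000, f(x_1) = 0.246597, coefficient = 2
x_2 = 1.5500, f(x_2) = 0.212248, coefficient = 2
x_3 = 1.7000, f(x_3) = 0.182684, coefficient = 2
x_4 = 1.8500, f(x_4) = 0.157237, coefficient = 2
x_5 = 2.0000, f(x_5) = 0.135335, coefficient = 2
x_6 = 2.1500, f(x_6) = 0.116484, coefficient = 2
x_7 = 2.3000, f(x_7) = 0.100259, coefficient = 2
x_8 = 2.4500, f(x_8) = 0.086294, coefficient = 2
x_9 = 2.6000, f(x_9) = 0.074274, coefficient = 2
x_10 = 2.7500, f(x_10) = 0.063928, coefficient = 1

I ≈ (0.150000/2) × 2.973255 = 0.222994
Exact value: 0.222577
Error: 0.000417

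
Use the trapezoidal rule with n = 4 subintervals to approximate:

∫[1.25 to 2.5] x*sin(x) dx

f(x) = x*sin(x)
a = 1.25, b = 2.5, n = 4
h = (b - a)/n = 0.312500

Trapezoidal rule: (h/2)[f(x₀) + 2f(x₁) + 2f(x₂) + ... + f(xₙ)]

x_0 = 1.2500, f(x_0) = 1.186231, coefficient = 1
x_1 = 1.5625, f(x_1) = 1.562446, coefficient = 2
x_2 = 1.8750, f(x_2) = 1.788911, coefficient = 2
x_3 = 2.1875, f(x_3) = 1.784539, coefficient = 2
x_4 = 2.5000, f(x_4) = 1.496180, coefficient = 1

I ≈ (0.312500/2) × 12.954204 = 2.024094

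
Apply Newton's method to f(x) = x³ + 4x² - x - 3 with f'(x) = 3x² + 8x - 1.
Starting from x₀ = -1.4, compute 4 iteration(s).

f(x) = x³ + 4x² - x - 3
f'(x) = 3x² + 8x - 1
x₀ = -1.4

Newton-Raphson formula: x_{n+1} = x_n - f(x_n)/f'(x_n)

Iteration 1:
  f(-1.400000) = 3.496000
  f'(-1.400000) = -6.320000
  x_1 = -1.400000 - 3.496000/(-6.320000) = -0.846835
Iteration 2:
  f(-0.846835) = 0.108065
  f'(-0.846835) = -5.623293
  x_2 = -0.846835 - 0.108065/(-5.623293) = -0.827618
Iteration 3:
  f(-0.827618) = 0.000546
  f'(-0.827618) = -5.566089
  x_3 = -0.827618 - 0.000546/(-5.566089) = -0.827520
Iteration 4:
  f(-0.827520) = 0.000000
  f'(-0.827520) = -5.565792
  x_4 = -0.827520 - 0.000000/(-5.565792) = -0.827520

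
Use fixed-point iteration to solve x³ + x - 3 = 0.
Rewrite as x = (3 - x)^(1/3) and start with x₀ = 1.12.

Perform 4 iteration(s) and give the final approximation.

Equation: x³ + x - 3 = 0
Fixed-point form: x = (3 - x)^(1/3)
x₀ = 1.12

x_1 = g(1.120000) = 1.234201
x_2 = g(1.234201) = 1.208687
x_3 = g(1.208687) = 1.214480
x_4 = g(1.214480) = 1.213170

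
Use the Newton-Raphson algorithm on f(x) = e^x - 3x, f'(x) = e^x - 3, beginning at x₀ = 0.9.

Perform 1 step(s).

f(x) = e^x - 3x
f'(x) = e^x - 3
x₀ = 0.9

Newton-Raphson formula: x_{n+1} = x_n - f(x_n)/f'(x_n)

Iteration 1:
  f(0.900000) = -0.240397
  f'(0.900000) = -0.540397
  x_1 = 0.900000 - (-0.240397)/(-0.540397) = 0.455148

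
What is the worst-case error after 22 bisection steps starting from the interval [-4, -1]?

Bisection error bound: |error| ≤ (b-a)/2^n
|error| ≤ (-1 - (-4))/2^22 = 3/2^22
|error| ≤ 0.0000007153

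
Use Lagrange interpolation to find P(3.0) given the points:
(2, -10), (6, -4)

Lagrange interpolation formula:
P(x) = Σ yᵢ × Lᵢ(x)
where Lᵢ(x) = Π_{j≠i} (x - xⱼ)/(xᵢ - xⱼ)

L_0(3.0) = (3.0 - 6)/(2 - 6) = 0.750000
L_1(3.0) = (3.0 - 2)/(6 - 2) = 0.250000

P(3.0) = (-10)×L_0(3.0) + (-4)×L_1(3.0)
P(3.0) = -8.500000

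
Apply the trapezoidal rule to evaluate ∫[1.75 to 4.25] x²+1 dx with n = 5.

f(x) = x²+1
a = 1.75, b = 4.25, n = 5
h = (b - a)/n = 0.500000

Trapezoidal rule: (h/2)[f(x₀) + 2f(x₁) + 2f(x₂) + ... + f(xₙ)]

x_0 = 1.7500, f(x_0) = 4.062500, coefficient = 1
x_1 = 2.2500, f(x_1) = 6.062500, coefficient = 2
x_2 = 2.7500, f(x_2) = 8.562500, coefficient = 2
x_3 = 3.2500, f(x_3) = 11.562500, coefficient = 2
x_4 = 3.7500, f(x_4) = 15.062500, coefficient = 2
x_5 = 4.2500, f(x_5) = 19.062500, coefficient = 1

I ≈ (0.500000/2) × 105.625000 = 26.406250
Exact value: 26.302083
Error: 0.104167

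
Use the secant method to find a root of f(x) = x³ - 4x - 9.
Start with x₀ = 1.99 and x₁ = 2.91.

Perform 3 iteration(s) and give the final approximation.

f(x) = x³ - 4x - 9
x₀ = 1.99, x₁ = 2.91

Secant formula: x_{n+1} = x_n - f(x_n)(x_n - x_{n-1})/(f(x_n) - f(x_{n-1}))

Iteration 1:
  f(1.990000) = -9.079401
  f(2.910000) = 4.002171
  x_2 = 2.910000 - 4.002171×(2.910000 - 1.990000)/(4.002171 - (-9.079401))
       = 2.628536
Iteration 2:
  f(2.910000) = 4.002171
  f(2.628536) = -1.353066
  x_3 = 2.628536 - (-1.353066)×(2.628536 - 2.910000)/(-1.353066 - 4.002171)
       = 2.699651
Iteration 3:
  f(2.628536) = -1.353066
  f(2.699651) = -0.123236
  x_4 = 2.699651 - (-0.123236)×(2.699651 - 2.628536)/(-0.123236 - (-1.353066))
       = 2.706777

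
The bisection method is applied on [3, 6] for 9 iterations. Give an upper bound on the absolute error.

Bisection error bound: |error| ≤ (b-a)/2^n
|error| ≤ (6 - 3)/2^9 = 3/2^9
|error| ≤ 0.0058593750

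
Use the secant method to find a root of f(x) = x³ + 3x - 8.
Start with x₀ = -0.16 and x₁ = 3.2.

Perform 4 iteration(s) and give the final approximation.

f(x) = x³ + 3x - 8
x₀ = -0.16, x₁ = 3.2

Secant formula: x_{n+1} = x_n - f(x_n)(x_n - x_{n-1})/(f(x_n) - f(x_{n-1}))

Iteration 1:
  f(-0.160000) = -8.484096
  f(3.200000) = 34.368000
  x_2 = 3.200000 - 34.368000×(3.200000 - (-0.160000))/(34.368000 - (-8.484096))
       = 0.505231
Iteration 2:
  f(3.200000) = 34.368000
  f(0.505231) = -6.355341
  x_3 = 0.505231 - (-6.355341)×(0.505231 - 3.200000)/(-6.355341 - 34.368000)
       = 0.925781
Iteration 3:
  f(0.505231) = -6.355341
  f(0.925781) = -4.429199
  x_4 = 0.925781 - (-4.429199)×(0.925781 - 0.505231)/(-4.429199 - (-6.355341))
       = 1.892842
Iteration 4:
  f(0.925781) = -4.429199
  f(1.892842) = 4.460290
  x_5 = 1.892842 - 4.460290×(1.892842 - 0.925781)/(4.460290 - (-4.429199))
       = 1.407620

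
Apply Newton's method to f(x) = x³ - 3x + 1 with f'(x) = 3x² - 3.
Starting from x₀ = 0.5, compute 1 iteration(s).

f(x) = x³ - 3x + 1
f'(x) = 3x² - 3
x₀ = 0.5

Newton-Raphson formula: x_{n+1} = x_n - f(x_n)/f'(x_n)

Iteration 1:
  f(0.500000) = -0.375000
  f'(0.500000) = -2.250000
  x_1 = 0.500000 - (-0.375000)/(-2.250000) = 0.333333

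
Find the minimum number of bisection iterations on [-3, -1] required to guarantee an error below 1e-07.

We need (b-a)/2^n ≤ 1e-07
(-1 - (-3))/2^n ≤ 1e-07
2/2^n ≤ 1e-07
2^n ≥ 20000000
n ≥ log₂(20000000) = 24.25
n ≥ 25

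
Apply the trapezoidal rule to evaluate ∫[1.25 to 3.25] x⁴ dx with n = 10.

f(x) = x⁴
a = 1.25, b = 3.25, n = 10
h = (b - a)/n = 0.200000

Trapezoidal rule: (h/2)[f(x₀) + 2f(x₁) + 2f(x₂) + ... + f(xₙ)]

x_0 = 1.2500, f(x_0) = 2.441406, coefficient = 1
x_1 = 1.4500, f(x_1) = 4.420506, coefficient = 2
x_2 = 1.6500, f(x_2) = 7.412006, coefficient = 2
x_3 = 1.8500, f(x_3) = 11.713506, coefficient = 2
x_4 = 2.0500, f(x_4) = 17.661006, coefficient = 2
x_5 = 2.2500, f(x_5) = 25.628906, coefficient = 2
x_6 = 2.4500, f(x_6) = 36.030006, coefficient = 2
x_7 = 2.6500, f(x_7) = 49.315506, coefficient = 2
x_8 = 2.8500, f(x_8) = 65.975006, coefficient = 2
x_9 = 3.0500, f(x_9) = 86.536506, coefficient = 2
x_10 = 3.2500, f(x_10) = 111.566406, coefficient = 1

I ≈ (0.200000/2) × 723.393725 = 72.339373
Exact value: 71.907813
Error: 0.431560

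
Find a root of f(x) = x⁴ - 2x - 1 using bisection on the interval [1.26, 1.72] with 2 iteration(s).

f(x) = x⁴ - 2x - 1
Initial interval: [1.26, 1.72]

Iteration 1:
  c_1 = (1.260000 + 1.720000)/2 = 1.490000
  f(c_1) = f(1.490000) = 0.948844
  f(a) × f(c) < 0, new interval: [1.260000, 1.490000]
Iteration 2:
  c_2 = (1.260000 + 1.490000)/2 = 1.375000
  f(c_2) = f(1.375000) = -0.175537
  f(a) × f(c) ≥ 0, new interval: [1.375000, 1.490000]

After 2 iteration(s), the approximation is c_2 = 1.375000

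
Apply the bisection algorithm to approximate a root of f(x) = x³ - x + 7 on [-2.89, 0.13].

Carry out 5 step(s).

f(x) = x³ - x + 7
Initial interval: [-2.89, 0.13]

Iteration 1:
  c_1 = (-2.890000 + 0.130000)/2 = -1.380000
  f(c_1) = f(-1.380000) = 5.751928
  f(a) × f(c) < 0, new interval: [-2.890000, -1.380000]
Iteration 2:
  c_2 = (-2.890000 + (-1.380000))/2 = -2.135000
  f(c_2) = f(-2.135000) = -0.596810
  f(a) × f(c) ≥ 0, new interval: [-2.135000, -1.380000]
Iteration 3:
  c_3 = (-2.135000 + (-1.380000))/2 = -1.757500
  f(c_3) = f(-1.757500) = 3.328923
  f(a) × f(c) < 0, new interval: [-2.135000, -1.757500]
Iteration 4:
  c_4 = (-2.135000 + (-1.757500))/2 = -1.946250
  f(c_4) = f(-1.946250) = 1.574071
  f(a) × f(c) < 0, new interval: [-2.135000, -1.946250]
Iteration 5:
  c_5 = (-2.135000 + (-1.946250))/2 = -2.040625
  f(c_5) = f(-2.040625) = 0.543156
  f(a) × f(c) < 0, new interval: [-2.135000, -2.040625]

After 5 iteration(s), the approximation is c_5 = -2.040625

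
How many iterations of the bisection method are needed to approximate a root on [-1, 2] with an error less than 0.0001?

We need (b-a)/2^n ≤ 0.0001
(2 - (-1))/2^n ≤ 0.0001
3/2^n ≤ 0.0001
2^n ≥ 30000
n ≥ log₂(30000) = 14.87
n ≥ 15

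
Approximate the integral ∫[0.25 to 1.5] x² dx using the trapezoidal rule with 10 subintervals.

f(x) = x²
a = 0.25, b = 1.5, n = 10
h = (b - a)/n = 0.125000

Trapezoidal rule: (h/2)[f(x₀) + 2f(x₁) + 2f(x₂) + ... + f(xₙ)]

x_0 = 0.2500, f(x_0) = 0.062500, coefficient = 1
x_1 = 0.3750, f(x_1) = 0.140625, coefficient = 2
x_2 = 0.5000, f(x_2) = 0.250000, coefficient = 2
x_3 = 0.6250, f(x_3) = 0.390625, coefficient = 2
x_4 = 0.7500, f(x_4) = 0.562500, coefficient = 2
x_5 = 0.8750, f(x_5) = 0.765625, coefficient = 2
x_6 = 1.0000, f(x_6) = 1.000000, coefficient = 2
x_7 = 1.1250, f(x_7) = 1.265625, coefficient = 2
x_8 = 1.2500, f(x_8) = 1.562500, coefficient = 2
x_9 = 1.3750, f(x_9) = 1.890625, coefficient = 2
x_10 = 1.5000, f(x_10) = 2.250000, coefficient = 1

I ≈ (0.125000/2) × 17.968750 = 1.123047
Exact value: 1.119792
Error: 0.003255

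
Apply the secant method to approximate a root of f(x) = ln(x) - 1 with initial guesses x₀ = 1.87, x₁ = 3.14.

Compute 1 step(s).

f(x) = ln(x) - 1
x₀ = 1.87, x₁ = 3.14

Secant formula: x_{n+1} = x_n - f(x_n)(x_n - x_{n-1})/(f(x_n) - f(x_{n-1}))

Iteration 1:
  f(1.870000) = -0.374062
  f(3.140000) = 0.144223
  x_2 = 3.140000 - 0.144223×(3.140000 - 1.870000)/(0.144223 - (-0.374062))
       = 2.786598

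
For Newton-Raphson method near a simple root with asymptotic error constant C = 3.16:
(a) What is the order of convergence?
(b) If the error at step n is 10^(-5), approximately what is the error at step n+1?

(a) Newton-Raphson has quadratic (order 2) convergence near simple roots.
    This means |e_{n+1}| ≈ C|e_n|².

(b) With |e_n| = 10^(-5) and C = 3.16:
    |e_{n+1}| ≈ 3.16 × (10^(-5))² = 3.16 × 10^(-10)

(a) 2 (quadratic); (b) |e_{n+1}| ≈ 3.160e-10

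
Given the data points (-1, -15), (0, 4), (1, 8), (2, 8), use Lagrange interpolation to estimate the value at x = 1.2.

Lagrange interpolation formula:
P(x) = Σ yᵢ × Lᵢ(x)
where Lᵢ(x) = Π_{j≠i} (x - xⱼ)/(xᵢ - xⱼ)

L_0(1.2) = (1.2 - 0)/(-1 - 0) × (1.2 - 1)/(-1 - 1) × (1.2 - 2)/(-1 - 2) = 0.032000
L_1(1.2) = (1.2 - (-1))/(0 - (-1)) × (1.2 - 1)/(0 - 1) × (1.2 - 2)/(0 - 2) = -0.176000
L_2(1.2) = (1.2 - (-1))/(1 - (-1)) × (1.2 - 0)/(1 - 0) × (1.2 - 2)/(1 - 2) = 1.056000
L_3(1.2) = (1.2 - (-1))/(2 - (-1)) × (1.2 - 0)/(2 - 0) × (1.2 - 1)/(2 - 1) = 0.088000

P(1.2) = (-15)×L_0(1.2) + 4×L_1(1.2) + 8×L_2(1.2) + 8×L_3(1.2)
P(1.2) = 7.968000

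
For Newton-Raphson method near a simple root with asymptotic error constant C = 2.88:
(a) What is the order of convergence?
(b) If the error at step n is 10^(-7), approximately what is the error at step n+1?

(a) Newton-Raphson has quadratic (order 2) convergence near simple roots.
    This means |e_{n+1}| ≈ C|e_n|².

(b) With |e_n| = 10^(-7) and C = 2.88:
    |e_{n+1}| ≈ 2.88 × (10^(-7))² = 2.88 × 10^(-14)

(a) 2 (quadratic); (b) |e_{n+1}| ≈ 2.880e-14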